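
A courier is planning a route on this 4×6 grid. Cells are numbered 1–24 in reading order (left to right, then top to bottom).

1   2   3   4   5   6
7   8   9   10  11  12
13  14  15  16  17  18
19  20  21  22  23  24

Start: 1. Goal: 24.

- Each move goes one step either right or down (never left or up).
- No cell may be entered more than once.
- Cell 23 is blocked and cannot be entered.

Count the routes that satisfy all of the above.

A right/down-only route from 1 to 24 makes exactly 3 down-moves and 5 right-moves in some order.
With no other constraints that would be C(8,3) = 56 routes.
Subtract routes through each blocked cell (inclusion–exclusion for overlaps): − through 23: 35 → 21.
That gives 21 routes.

21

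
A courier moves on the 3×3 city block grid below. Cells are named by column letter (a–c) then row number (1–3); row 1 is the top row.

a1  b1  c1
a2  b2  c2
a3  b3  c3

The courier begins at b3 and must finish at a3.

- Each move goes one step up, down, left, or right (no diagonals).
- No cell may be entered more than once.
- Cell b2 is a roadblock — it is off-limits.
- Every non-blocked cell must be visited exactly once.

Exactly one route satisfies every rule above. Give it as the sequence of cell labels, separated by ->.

Need to visit all 8 open cells exactly once, starting at b3 and ending at a3.
Cell c2 has only two open neighbours (c1 and c3), so the path must pass straight through it: one of those is the cell it's entered from and the other is where it exits.
Route from b3: right 1 to c3, up 2 to c1, left 2 to a1, down 2 to a3 — 7 moves in all.
Check: all 8 open cells covered.

b3 -> c3 -> c2 -> c1 -> b1 -> a1 -> a2 -> a3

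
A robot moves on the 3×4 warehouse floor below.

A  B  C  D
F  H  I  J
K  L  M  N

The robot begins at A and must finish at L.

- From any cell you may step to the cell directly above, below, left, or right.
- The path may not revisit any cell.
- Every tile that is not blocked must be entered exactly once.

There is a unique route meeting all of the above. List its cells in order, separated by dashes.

A - B - C - D - J - N - M - I - H - F - K - L

Need to visit all 12 open cells exactly once, starting at A and ending at L.
Cell K has only two open neighbours (F and L), so the path must pass straight through it: one of those is the cell it's entered from and the other is where it exits.
Route from A: 3× right (reaching D), 2× down (reaching N), left to M, up to I, 2× left (reaching F), down to K, right to L — 11 moves in all.
Check: all 12 open cells covered.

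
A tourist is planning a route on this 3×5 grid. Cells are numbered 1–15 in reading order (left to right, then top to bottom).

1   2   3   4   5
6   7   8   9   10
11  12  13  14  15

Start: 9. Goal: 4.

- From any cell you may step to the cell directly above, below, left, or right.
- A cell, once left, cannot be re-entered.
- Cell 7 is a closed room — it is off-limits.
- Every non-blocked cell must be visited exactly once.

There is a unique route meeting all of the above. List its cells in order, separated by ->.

9 -> 8 -> 3 -> 2 -> 1 -> 6 -> 11 -> 12 -> 13 -> 14 -> 15 -> 10 -> 5 -> 4

Need to visit all 14 open cells exactly once, starting at 9 and ending at 4.
Cell 11 has only two open neighbours (6 and 12), so the path must pass straight through it: one of those is the cell it's entered from and the other is where it exits.
Route from 9: left 1 to 8, up 1 to 3, left 2 to 1, down 2 to 11, right 4 to 15, up 2 to 5, left 1 to 4 — 13 moves in all.
Check: all 14 open cells covered.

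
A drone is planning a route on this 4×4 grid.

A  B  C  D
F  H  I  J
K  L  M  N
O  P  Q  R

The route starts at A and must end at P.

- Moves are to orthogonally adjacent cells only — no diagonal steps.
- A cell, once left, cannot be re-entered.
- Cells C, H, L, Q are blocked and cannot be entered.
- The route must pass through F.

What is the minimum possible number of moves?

Any route passes through F somewhere between A and P. Summing Manhattan distances along the two legs (A → F → P) gives a lower bound of 1 + 3 = 4 moves.
A route of 4 moves achieves this: A → F → K → O → P.
Since 4 matches the lower bound, it is optimal.

4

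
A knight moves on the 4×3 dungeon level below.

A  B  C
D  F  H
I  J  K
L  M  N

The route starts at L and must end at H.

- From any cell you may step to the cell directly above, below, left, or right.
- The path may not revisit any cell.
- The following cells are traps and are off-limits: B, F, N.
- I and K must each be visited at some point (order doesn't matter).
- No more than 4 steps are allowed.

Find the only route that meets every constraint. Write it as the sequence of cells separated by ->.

L -> I -> J -> K -> H

Any route must reach I and K and still end at H within 4 moves, so the order of the required stops is forced.
Route from L: up to I, 2× right (reaching K), up to H — 4 moves in all.
Check: all required cells visited; 4 ≤ 4 moves.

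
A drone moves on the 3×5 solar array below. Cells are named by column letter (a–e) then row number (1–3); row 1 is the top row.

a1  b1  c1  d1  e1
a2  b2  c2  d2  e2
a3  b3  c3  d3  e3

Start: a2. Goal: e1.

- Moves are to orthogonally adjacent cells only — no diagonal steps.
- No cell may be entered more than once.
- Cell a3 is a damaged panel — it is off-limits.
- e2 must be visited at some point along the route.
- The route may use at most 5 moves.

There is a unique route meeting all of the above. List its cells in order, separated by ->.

a2 -> b2 -> c2 -> d2 -> e2 -> e1

The 5-move cap with required stops at e2 leaves no slack for detours.
Route from a2: right 4 to e2, up 1 to e1 — 5 moves in all.
Check: all required cells visited; 5 ≤ 5 moves.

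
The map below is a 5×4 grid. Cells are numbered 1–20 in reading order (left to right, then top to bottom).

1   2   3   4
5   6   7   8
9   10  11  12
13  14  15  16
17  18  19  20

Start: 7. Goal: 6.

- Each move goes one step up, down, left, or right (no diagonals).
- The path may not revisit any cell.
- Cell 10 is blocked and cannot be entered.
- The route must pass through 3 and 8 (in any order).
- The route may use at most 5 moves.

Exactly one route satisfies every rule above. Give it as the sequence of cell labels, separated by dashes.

7 - 8 - 4 - 3 - 2 - 6

The budget equals the shortest possible length, so every move has to be on a shortest route through the required cells.
Route from 7: right 1 to 8, up 1 to 4, left 2 to 2, down 1 to 6 — 5 moves in all.
Check: all required cells visited; 5 ≤ 5 moves.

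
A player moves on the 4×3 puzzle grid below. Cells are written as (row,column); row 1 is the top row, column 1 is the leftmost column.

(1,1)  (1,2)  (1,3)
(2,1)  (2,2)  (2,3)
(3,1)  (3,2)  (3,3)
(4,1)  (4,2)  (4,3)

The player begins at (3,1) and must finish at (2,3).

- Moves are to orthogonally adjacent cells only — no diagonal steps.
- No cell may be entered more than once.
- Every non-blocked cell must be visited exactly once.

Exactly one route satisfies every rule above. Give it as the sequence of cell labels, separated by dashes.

Need to visit all 12 open cells exactly once, starting at (3,1) and ending at (2,3).
Cell (1,3) has only two open neighbours ((2,3) and (1,2)), so the path must pass straight through it: one of those is the cell it's entered from and the other is where it exits.
Route from (3,1): down to (4,1), 2× right (reaching (4,3)), up to (3,3), left to (3,2), up to (2,2), left to (2,1), up to (1,1), 2× right (reaching (1,3)), down to (2,3) — 11 moves in all.
Check: all 12 open cells covered.

(3,1) - (4,1) - (4,2) - (4,3) - (3,3) - (3,2) - (2,2) - (2,1) - (1,1) - (1,2) - (1,3) - (2,3)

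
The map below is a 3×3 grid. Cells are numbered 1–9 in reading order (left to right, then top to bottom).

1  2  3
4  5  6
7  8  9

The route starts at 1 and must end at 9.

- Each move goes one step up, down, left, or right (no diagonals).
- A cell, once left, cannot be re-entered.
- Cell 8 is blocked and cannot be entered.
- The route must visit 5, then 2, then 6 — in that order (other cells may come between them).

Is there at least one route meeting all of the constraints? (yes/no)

yes

One route that works: 1 → 4 → 5 → 2 → 3 → 6 → 9.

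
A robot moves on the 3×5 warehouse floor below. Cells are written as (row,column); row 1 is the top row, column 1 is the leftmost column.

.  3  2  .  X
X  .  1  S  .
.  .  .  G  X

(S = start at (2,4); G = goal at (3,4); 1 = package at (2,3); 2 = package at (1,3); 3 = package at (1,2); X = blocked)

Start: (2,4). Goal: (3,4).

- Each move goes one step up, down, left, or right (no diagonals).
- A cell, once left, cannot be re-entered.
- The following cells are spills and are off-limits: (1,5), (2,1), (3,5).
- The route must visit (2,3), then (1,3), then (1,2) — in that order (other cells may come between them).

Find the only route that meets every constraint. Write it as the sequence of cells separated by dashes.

(2,4) - (2,3) - (1,3) - (1,2) - (2,2) - (3,2) - (3,3) - (3,4)

The waypoints must appear in the order (2,3), (1,3), (1,2), with no cell reused.
Route from (2,4): left to (2,3), up to (1,3), left to (1,2), 2× down (reaching (3,2)), 2× right (reaching (3,4)) — 7 moves in all.
Check: order respected (1 at step 1, 2 at step 2, 3 at step 3).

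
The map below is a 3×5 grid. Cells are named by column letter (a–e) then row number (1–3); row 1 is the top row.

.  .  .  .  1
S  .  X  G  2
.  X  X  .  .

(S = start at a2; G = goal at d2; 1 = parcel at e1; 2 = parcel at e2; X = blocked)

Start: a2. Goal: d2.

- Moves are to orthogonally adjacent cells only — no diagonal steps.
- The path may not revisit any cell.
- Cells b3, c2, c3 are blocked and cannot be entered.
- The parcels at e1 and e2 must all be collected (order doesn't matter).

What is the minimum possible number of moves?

7

Any route passes through e1 and e2 in some order between a2 and d2. Summing Manhattan distances along each leg and taking the cheapest ordering (a2 → e1 → e2 → d2) gives a lower bound of 5 + 1 + 1 = 7 moves.
A route of 7 moves achieves this: a2 → a1 → b1 → c1 → d1 → e1 → e2 → d2.
Since 7 matches the lower bound, it is optimal.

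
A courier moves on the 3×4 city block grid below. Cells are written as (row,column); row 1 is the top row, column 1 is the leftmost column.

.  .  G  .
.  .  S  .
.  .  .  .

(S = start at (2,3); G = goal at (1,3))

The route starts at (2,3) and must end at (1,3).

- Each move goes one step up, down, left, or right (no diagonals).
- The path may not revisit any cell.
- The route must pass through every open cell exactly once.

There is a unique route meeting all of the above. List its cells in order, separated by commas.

Need to visit all 12 open cells exactly once, starting at (2,3) and ending at (1,3).
Cell (3,4) has only two open neighbours ((2,4) and (3,3)), so the path must pass straight through it: one of those is the cell it's entered from and the other is where it exits.
Route from (2,3): left to (2,2), up to (1,2), left to (1,1), 2× down (reaching (3,1)), 3× right (reaching (3,4)), 2× up (reaching (1,4)), left to (1,3) — 11 moves in all.
Check: all 12 open cells covered.

(2,3), (2,2), (1,2), (1,1), (2,1), (3,1), (3,2), (3,3), (3,4), (2,4), (1,4), (1,3)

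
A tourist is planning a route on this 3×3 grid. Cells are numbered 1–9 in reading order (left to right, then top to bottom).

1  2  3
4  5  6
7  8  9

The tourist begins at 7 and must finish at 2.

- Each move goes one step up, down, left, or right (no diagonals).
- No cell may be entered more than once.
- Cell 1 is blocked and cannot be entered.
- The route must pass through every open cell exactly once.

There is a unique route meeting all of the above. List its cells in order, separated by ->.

Need to visit all 8 open cells exactly once, starting at 7 and ending at 2.
Cell 9 has only two open neighbours (6 and 8), so the path must pass straight through it: one of those is the cell it's entered from and the other is where it exits.
Route from 7: up to 4, right to 5, down to 8, right to 9, 2× up (reaching 3), left to 2 — 7 moves in all.
Check: all 8 open cells covered.

7 -> 4 -> 5 -> 8 -> 9 -> 6 -> 3 -> 2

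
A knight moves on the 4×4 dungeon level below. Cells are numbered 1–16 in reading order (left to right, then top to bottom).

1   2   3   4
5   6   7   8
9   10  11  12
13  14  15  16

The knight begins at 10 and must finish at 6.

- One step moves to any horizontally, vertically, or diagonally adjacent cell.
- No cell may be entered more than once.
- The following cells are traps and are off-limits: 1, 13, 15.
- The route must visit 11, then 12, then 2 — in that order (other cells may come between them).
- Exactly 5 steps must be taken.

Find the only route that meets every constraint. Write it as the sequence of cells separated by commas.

The waypoints must appear in the order 11, 12, 2, with no cell reused.
Route from 10: right 2 to 12, up-left 2 to 2, down 1 to 6 — 5 moves in all.
Check: order respected (11 at step 1, 12 at step 2, 2 at step 4); 5 moves as required.

10, 11, 12, 7, 2, 6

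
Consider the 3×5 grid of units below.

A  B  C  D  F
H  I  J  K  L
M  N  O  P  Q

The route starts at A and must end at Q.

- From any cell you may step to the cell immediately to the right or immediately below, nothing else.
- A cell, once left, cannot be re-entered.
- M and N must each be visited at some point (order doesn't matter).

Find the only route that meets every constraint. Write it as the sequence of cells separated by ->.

Moves only go right or down, so the column and row indices never decrease.
Route from A: down 2 to M, right 4 to Q — 6 moves in all.
Check: all required cells visited.

A -> H -> M -> N -> O -> P -> Q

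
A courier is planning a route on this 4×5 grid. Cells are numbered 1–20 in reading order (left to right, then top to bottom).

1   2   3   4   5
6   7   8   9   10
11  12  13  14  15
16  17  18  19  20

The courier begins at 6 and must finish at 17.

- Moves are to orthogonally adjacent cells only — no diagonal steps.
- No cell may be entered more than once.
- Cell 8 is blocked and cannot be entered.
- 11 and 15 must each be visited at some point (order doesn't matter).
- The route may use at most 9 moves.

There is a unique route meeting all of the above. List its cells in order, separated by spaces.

Any route must reach 11 and 15 and still end at 17 within 9 moves, so the order of the required stops is forced.
Route from 6: down 1 to 11, right 4 to 15, down 1 to 20, left 3 to 17 — 9 moves in all.
Check: all required cells visited; 9 ≤ 9 moves.

6 11 12 13 14 15 20 19 18 17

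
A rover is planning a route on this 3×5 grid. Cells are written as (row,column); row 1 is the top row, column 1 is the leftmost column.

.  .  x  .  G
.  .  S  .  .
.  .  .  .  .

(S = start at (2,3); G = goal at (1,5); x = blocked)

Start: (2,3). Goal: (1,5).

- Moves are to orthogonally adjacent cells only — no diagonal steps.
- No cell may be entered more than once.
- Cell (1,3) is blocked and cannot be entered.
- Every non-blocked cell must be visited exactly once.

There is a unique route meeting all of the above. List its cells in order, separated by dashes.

(2,3) - (2,2) - (1,2) - (1,1) - (2,1) - (3,1) - (3,2) - (3,3) - (3,4) - (3,5) - (2,5) - (2,4) - (1,4) - (1,5)

Need to visit all 14 open cells exactly once, starting at (2,3) and ending at (1,5).
Route from (2,3): left 1 to (2,2), up 1 to (1,2), left 1 to (1,1), down 2 to (3,1), right 4 to (3,5), up 1 to (2,5), left 1 to (2,4), up 1 to (1,4), right 1 to (1,5) — 13 moves in all.
Check: all 14 open cells covered.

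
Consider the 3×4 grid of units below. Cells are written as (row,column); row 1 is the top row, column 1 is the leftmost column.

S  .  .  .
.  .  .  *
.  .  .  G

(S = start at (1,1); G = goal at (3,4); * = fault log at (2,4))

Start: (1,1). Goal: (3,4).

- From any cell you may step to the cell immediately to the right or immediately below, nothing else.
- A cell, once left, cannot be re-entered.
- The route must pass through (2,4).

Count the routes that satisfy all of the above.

A right/down-only route from (1,1) to (3,4) makes exactly 2 down-moves and 3 right-moves in some order.
With no other constraints that would be C(5,2) = 10 routes.
Split at (2,4) and multiply the segment counts: (1,1)→(2,4): 4; (2,4)→(3,4): 1; product = 4.
That gives 4 routes.

4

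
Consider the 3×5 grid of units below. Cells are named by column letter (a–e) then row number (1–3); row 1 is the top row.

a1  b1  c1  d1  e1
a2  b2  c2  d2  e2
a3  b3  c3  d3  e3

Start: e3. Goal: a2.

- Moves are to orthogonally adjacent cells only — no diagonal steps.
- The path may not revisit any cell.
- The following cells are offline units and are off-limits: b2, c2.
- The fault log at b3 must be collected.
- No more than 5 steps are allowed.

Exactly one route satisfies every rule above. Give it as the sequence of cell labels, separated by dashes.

e3 - d3 - c3 - b3 - a3 - a2

Any route must reach b3 and still end at a2 within 5 moves, so the order of the required stops is forced.
Route from e3: 4× left (reaching a3), up to a2 — 5 moves in all.
Check: all required cells visited; 5 ≤ 5 moves.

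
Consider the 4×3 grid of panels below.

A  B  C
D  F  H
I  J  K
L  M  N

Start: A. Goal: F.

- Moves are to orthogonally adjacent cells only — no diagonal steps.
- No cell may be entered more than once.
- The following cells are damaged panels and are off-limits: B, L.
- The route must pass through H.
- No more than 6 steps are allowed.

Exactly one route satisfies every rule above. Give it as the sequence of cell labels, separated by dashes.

The budget equals the shortest possible length, so every move has to be on a shortest route through the required cells.
Route from A: down 2 to I, right 2 to K, up 1 to H, left 1 to F — 6 moves in all.
Check: all required cells visited; 6 ≤ 6 moves.

A - D - I - J - K - H - F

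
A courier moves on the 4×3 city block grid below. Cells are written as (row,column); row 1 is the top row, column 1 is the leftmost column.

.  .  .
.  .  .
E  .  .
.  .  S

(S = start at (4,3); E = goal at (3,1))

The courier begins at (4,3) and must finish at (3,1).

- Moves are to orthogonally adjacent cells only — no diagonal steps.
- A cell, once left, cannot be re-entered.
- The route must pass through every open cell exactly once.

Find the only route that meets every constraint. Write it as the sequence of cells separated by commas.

(4,3), (3,3), (2,3), (1,3), (1,2), (1,1), (2,1), (2,2), (3,2), (4,2), (4,1), (3,1)

Need to visit all 12 open cells exactly once, starting at (4,3) and ending at (3,1).
Cell (1,3) has only two open neighbours ((2,3) and (1,2)), so the path must pass straight through it: one of those is the cell it's entered from and the other is where it exits.
Route from (4,3): up 3 to (1,3), left 2 to (1,1), down 1 to (2,1), right 1 to (2,2), down 2 to (4,2), left 1 to (4,1), up 1 to (3,1) — 11 moves in all.
Check: all 12 open cells covered.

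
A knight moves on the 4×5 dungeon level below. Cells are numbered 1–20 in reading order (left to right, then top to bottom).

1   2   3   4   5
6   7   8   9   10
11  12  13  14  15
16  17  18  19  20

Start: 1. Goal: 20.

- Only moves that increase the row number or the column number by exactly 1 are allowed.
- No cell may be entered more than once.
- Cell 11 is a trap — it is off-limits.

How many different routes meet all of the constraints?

30

A right/down-only route from 1 to 20 makes exactly 3 down-moves and 4 right-moves in some order.
With no other constraints that would be C(7,3) = 35 routes.
Subtract routes through each blocked cell (inclusion–exclusion for overlaps): − through 11: 5 → 30.
That gives 30 routes.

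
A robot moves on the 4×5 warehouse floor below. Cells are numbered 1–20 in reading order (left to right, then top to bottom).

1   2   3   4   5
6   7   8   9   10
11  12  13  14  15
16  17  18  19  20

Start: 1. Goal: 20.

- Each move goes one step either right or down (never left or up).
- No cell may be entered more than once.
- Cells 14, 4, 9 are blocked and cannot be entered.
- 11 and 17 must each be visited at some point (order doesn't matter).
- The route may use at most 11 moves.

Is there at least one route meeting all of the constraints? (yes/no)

yes

One route that works: 1 → 6 → 11 → 16 → 17 → 18 → 19 → 20.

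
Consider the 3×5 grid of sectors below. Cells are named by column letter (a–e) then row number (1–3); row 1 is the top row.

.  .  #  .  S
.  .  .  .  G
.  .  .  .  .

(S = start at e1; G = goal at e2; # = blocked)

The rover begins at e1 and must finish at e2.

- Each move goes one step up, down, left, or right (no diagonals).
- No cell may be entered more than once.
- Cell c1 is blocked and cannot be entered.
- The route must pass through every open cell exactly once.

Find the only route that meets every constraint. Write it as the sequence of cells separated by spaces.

e1 d1 d2 c2 b2 b1 a1 a2 a3 b3 c3 d3 e3 e2

Need to visit all 14 open cells exactly once, starting at e1 and ending at e2.
Cell e3 has only two open neighbours (e2 and d3), so the path must pass straight through it: one of those is the cell it's entered from and the other is where it exits.
Route from e1: left to d1, down to d2, 2× left (reaching b2), up to b1, left to a1, 2× down (reaching a3), 4× right (reaching e3), up to e2 — 13 moves in all.
Check: all 14 open cells covered.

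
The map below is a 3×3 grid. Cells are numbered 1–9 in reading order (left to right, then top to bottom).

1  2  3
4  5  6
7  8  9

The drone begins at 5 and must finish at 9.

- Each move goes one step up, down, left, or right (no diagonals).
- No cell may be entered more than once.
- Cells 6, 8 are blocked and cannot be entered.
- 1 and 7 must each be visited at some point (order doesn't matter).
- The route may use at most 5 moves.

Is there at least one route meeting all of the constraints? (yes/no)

The blocked cells wall 9 off from 5 completely — no sequence of moves reaches it at all, so no route can satisfy the rules.

no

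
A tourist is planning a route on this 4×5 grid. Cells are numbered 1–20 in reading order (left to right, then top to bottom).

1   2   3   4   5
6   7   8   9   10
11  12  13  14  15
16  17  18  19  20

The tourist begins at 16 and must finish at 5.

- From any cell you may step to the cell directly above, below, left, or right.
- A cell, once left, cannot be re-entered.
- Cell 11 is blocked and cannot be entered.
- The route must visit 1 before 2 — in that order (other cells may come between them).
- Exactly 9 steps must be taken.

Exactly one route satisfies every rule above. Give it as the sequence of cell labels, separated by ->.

16 -> 17 -> 12 -> 7 -> 6 -> 1 -> 2 -> 3 -> 4 -> 5

The waypoints must appear in the order 1, 2, with no cell reused.
Route from 16: right to 17, 2× up (reaching 7), left to 6, up to 1, 4× right (reaching 5) — 9 moves in all.
Check: order respected (1 at step 5, 2 at step 6); 9 moves as required.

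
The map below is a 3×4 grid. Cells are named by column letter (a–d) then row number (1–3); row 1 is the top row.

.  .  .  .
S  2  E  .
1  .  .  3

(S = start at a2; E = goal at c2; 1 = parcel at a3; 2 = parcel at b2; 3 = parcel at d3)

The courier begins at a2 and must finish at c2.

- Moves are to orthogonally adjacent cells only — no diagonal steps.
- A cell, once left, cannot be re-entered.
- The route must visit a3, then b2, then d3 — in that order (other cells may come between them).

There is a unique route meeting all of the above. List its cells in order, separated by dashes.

The waypoints must appear in the order a3, b2, d3, with no cell reused.
Route from a2: down to a3, right to b3, 2× up (reaching b1), 2× right (reaching d1), 2× down (reaching d3), left to c3, up to c2 — 10 moves in all.
Check: order respected (1 at step 1, 2 at step 3, 3 at step 8).

a2 - a3 - b3 - b2 - b1 - c1 - d1 - d2 - d3 - c3 - c2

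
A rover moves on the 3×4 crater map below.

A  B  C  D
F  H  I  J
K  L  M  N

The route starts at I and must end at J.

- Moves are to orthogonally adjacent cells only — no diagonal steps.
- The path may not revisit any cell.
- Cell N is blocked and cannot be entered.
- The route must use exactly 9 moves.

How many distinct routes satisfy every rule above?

4

Need simple routes of exactly 9 moves from I to J (Manhattan distance 1, so 4 moves are spent on a detour and 4 undoing it).
Enumerating: I M L H F A B C D J | I M L K F A B C D J | I M L K F H B C D J | I H L K F A B C D J.
That gives 4 routes.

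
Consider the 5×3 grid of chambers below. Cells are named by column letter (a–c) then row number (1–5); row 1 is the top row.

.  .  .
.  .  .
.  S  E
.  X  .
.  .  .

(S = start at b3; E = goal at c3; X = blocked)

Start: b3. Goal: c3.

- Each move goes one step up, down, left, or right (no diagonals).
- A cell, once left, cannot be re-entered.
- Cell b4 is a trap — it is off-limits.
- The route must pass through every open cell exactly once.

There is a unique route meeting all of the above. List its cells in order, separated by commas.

Need to visit all 14 open cells exactly once, starting at b3 and ending at c3.
Cell a1 has only two open neighbours (a2 and b1), so the path must pass straight through it: one of those is the cell it's entered from and the other is where it exits.
Route from b3: up 1 to b2, right 1 to c2, up 1 to c1, left 2 to a1, down 4 to a5, right 2 to c5, up 2 to c3 — 13 moves in all.
Check: all 14 open cells covered.

b3, b2, c2, c1, b1, a1, a2, a3, a4, a5, b5, c5, c4, c3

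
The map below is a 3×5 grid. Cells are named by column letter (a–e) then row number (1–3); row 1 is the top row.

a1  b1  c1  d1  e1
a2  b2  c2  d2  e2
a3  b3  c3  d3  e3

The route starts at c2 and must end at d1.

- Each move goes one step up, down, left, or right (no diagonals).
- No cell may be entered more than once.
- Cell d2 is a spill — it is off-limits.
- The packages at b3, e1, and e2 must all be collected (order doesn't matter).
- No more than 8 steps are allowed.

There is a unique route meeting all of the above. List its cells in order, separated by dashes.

The budget equals the shortest possible length, so every move has to be on a shortest route through the required cells.
Route from c2: left to b2, down to b3, 3× right (reaching e3), 2× up (reaching e1), left to d1 — 8 moves in all.
Check: all required cells visited; 8 ≤ 8 moves.

c2 - b2 - b3 - c3 - d3 - e3 - e2 - e1 - d1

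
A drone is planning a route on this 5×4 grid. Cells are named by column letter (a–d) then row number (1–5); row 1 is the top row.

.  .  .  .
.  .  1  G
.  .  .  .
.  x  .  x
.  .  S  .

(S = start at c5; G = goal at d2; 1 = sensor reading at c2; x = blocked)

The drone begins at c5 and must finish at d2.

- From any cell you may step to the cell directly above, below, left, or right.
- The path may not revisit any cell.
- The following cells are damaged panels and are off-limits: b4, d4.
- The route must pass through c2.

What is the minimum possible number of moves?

4

Any route passes through c2 somewhere between c5 and d2. Summing Manhattan distances along the two legs (c5 → c2 → d2) gives a lower bound of 3 + 1 = 4 moves.
A route of 4 moves achieves this: c5 → c4 → c3 → c2 → d2.
Since 4 matches the lower bound, it is optimal.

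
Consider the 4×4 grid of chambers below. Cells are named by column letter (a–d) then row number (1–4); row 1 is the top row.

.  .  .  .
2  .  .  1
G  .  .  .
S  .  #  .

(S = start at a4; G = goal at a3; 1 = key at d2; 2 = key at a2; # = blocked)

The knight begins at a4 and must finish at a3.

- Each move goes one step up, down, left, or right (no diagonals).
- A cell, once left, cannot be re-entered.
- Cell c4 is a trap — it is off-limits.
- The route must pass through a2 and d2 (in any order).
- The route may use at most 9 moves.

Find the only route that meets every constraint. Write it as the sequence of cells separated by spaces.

a4 b4 b3 c3 d3 d2 c2 b2 a2 a3

The 9-move cap with required stops at a2, d2 leaves no slack for detours.
Route from a4: right to b4, up to b3, 2× right (reaching d3), up to d2, 3× left (reaching a2), down to a3 — 9 moves in all.
Check: all required cells visited; 9 ≤ 9 moves.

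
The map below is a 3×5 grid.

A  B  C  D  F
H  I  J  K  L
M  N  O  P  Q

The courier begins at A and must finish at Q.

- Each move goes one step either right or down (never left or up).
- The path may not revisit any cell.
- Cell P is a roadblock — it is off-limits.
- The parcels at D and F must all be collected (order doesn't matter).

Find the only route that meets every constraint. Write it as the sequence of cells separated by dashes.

A - B - C - D - F - L - Q

Moves only go right or down, so the column and row indices never decrease.
Route from A: right 4 to F, down 2 to Q — 6 moves in all.
Check: all required cells visited.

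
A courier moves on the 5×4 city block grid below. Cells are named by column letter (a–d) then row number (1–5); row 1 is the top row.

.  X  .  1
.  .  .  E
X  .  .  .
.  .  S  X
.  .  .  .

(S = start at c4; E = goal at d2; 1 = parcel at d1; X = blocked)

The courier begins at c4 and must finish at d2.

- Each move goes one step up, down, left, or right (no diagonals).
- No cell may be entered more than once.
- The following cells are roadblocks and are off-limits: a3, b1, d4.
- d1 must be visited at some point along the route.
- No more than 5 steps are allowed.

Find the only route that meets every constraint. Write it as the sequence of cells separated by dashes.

c4 - c3 - c2 - c1 - d1 - d2

Any route must reach d1 and still end at d2 within 5 moves, so the order of the required stops is forced.
Route from c4: 3× up (reaching c1), right to d1, down to d2 — 5 moves in all.
Check: all required cells visited; 5 ≤ 5 moves.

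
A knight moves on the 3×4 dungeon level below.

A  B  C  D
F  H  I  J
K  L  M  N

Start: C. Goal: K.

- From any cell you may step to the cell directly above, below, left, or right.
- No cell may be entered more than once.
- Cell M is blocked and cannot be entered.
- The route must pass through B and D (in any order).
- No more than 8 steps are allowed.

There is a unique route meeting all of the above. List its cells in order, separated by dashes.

The 8-move cap with required stops at B, D leaves no slack for detours.
Route from C: right 1 to D, down 1 to J, left 2 to H, up 1 to B, left 1 to A, down 2 to K — 8 moves in all.
Check: all required cells visited; 8 ≤ 8 moves.

C - D - J - I - H - B - A - F - K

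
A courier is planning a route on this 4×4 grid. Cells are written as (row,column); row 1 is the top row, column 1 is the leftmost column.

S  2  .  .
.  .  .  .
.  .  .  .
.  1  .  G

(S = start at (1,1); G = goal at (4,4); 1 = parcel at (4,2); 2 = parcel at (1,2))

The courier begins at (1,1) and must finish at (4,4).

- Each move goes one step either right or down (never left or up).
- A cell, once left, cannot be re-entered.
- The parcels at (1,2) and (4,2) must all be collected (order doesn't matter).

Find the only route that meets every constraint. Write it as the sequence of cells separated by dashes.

(1,1) - (1,2) - (2,2) - (3,2) - (4,2) - (4,3) - (4,4)

Moves only go right or down, so the column and row indices never decrease.
Route from (1,1): right to (1,2), 3× down (reaching (4,2)), 2× right (reaching (4,4)) — 6 moves in all.
Check: all required cells visited.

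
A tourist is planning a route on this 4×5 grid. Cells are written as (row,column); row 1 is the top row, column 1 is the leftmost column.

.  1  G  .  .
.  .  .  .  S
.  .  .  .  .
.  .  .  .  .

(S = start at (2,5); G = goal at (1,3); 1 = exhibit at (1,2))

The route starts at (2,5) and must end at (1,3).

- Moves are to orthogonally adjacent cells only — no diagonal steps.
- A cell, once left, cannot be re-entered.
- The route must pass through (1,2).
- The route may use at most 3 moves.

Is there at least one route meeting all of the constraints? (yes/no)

no

Even ignoring the no-revisit rule, getting from (2,5) to (1,3) via (1,2) needs at least 4 + 1 = 5 moves (Manhattan distance per leg), which exceeds the 3-move limit.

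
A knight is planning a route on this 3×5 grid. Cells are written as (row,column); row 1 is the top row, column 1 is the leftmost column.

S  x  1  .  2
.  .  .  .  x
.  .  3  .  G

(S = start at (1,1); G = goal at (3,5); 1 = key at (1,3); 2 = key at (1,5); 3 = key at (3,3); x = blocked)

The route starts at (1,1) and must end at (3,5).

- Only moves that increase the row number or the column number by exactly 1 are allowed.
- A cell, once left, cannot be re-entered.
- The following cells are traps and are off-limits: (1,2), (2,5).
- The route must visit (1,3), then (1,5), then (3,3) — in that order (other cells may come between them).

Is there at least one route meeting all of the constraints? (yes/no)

(3,3) lies to the left of (1,5), so going from (1,5) to (3,3) would need a leftward move — but moves only go right/down, so (1,5) cannot be visited before (3,3).

no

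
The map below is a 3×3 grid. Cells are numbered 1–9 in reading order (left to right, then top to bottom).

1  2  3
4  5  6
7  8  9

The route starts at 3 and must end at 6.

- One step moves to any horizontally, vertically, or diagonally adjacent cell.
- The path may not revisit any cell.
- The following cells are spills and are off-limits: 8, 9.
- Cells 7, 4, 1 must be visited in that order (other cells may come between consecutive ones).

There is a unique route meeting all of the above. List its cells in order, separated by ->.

The waypoints must appear in the order 7, 4, 1, with no cell reused.
Route from 3: 2× down-left (reaching 7), 2× up (reaching 1), right to 2, down-right to 6 — 6 moves in all.
Check: order respected (7 at step 2, 4 at step 3, 1 at step 4).

3 -> 5 -> 7 -> 4 -> 1 -> 2 -> 6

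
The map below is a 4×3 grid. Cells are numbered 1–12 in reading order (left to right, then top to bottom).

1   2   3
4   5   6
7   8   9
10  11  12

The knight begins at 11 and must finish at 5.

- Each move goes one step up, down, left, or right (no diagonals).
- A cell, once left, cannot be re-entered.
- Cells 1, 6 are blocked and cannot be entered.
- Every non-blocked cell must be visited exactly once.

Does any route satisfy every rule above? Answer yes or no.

no

Cell 3 has only one open neighbour but is neither the start nor the goal, so a Hamiltonian route would have to both enter and leave it through the same neighbour — impossible without revisiting.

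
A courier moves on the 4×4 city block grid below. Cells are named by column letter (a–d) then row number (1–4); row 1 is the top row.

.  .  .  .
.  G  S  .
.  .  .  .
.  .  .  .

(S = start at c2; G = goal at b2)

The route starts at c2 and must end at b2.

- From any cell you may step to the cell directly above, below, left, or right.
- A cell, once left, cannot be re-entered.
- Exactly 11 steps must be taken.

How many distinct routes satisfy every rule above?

23

Need simple routes of exactly 11 moves from c2 to b2 (Manhattan distance 1, so 5 moves are spent on a detour and 5 undoing it).
Branch systematically from the start, pruning whenever the remaining move budget drops below the Manhattan distance to b2 or differs from it in parity. Grouping the completions by first move — via c1: 10; via c3: 5; via d2: 8 (no valid completion starts via b2) — and summing: 10 + 5 + 8 = 23.
That gives 23 routes.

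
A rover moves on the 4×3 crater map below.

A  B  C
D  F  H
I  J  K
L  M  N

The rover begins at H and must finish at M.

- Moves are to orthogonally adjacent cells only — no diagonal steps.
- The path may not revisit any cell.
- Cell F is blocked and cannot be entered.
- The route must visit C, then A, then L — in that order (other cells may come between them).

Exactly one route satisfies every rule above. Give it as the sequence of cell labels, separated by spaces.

The waypoints must appear in the order C, A, L, with no cell reused.
Route from H: up 1 to C, left 2 to A, down 3 to L, right 1 to M — 7 moves in all.
Check: order respected (C at step 1, A at step 3, L at step 6).

H C B A D I L M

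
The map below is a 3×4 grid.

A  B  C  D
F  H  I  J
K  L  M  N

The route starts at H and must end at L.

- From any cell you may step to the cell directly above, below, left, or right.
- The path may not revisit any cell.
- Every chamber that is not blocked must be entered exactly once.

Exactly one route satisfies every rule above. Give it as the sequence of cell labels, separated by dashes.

Need to visit all 12 open cells exactly once, starting at H and ending at L.
Cell A has only two open neighbours (F and B), so the path must pass straight through it: one of those is the cell it's entered from and the other is where it exits.
Route from H: right to I, down to M, right to N, 2× up (reaching D), 3× left (reaching A), 2× down (reaching K), right to L — 11 moves in all.
Check: all 12 open cells covered.

H - I - M - N - J - D - C - B - A - F - K - L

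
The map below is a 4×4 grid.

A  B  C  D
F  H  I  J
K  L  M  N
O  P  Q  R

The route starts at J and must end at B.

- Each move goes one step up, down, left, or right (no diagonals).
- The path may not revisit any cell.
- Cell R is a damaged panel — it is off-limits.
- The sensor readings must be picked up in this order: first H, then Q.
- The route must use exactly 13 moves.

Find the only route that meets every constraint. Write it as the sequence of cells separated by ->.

The waypoints must appear in the order H, Q, with no cell reused.
Route from J: up 1 to D, left 1 to C, down 1 to I, left 1 to H, down 1 to L, right 1 to M, down 1 to Q, left 2 to O, up 3 to A, right 1 to B — 13 moves in all.
Check: order respected (H at step 4, Q at step 7); 13 moves as required.

J -> D -> C -> I -> H -> L -> M -> Q -> P -> O -> K -> F -> A -> B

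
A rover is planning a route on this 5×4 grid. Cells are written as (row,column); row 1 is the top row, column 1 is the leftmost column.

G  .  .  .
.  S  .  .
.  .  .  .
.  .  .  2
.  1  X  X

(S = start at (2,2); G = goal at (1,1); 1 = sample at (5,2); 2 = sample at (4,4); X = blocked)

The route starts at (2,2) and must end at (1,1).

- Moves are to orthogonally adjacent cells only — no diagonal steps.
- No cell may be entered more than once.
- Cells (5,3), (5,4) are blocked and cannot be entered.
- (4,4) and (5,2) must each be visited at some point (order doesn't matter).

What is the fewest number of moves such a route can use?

12

Any route passes through (4,4) and (5,2) in some order between (2,2) and (1,1). Summing Manhattan distances along each leg and taking the cheapest ordering ((2,2) → (5,2) → (4,4) → (1,1)) gives a lower bound of 3 + 3 + 6 = 12 moves.
A route of 12 moves achieves this: (2,2) → (3,2) → (3,3) → (3,4) → (4,4) → (4,3) → (4,2) → (5,2) → (5,1) → (4,1) → (3,1) → (2,1) → (1,1).
Since 12 matches the lower bound, it is optimal.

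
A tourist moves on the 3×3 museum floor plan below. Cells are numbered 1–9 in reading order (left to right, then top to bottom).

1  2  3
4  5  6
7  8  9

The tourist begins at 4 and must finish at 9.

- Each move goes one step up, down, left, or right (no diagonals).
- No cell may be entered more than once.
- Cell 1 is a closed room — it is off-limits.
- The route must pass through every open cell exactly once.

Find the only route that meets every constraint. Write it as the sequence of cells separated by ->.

4 -> 7 -> 8 -> 5 -> 2 -> 3 -> 6 -> 9

Need to visit all 8 open cells exactly once, starting at 4 and ending at 9.
Route from 4: down to 7, right to 8, 2× up (reaching 2), right to 3, 2× down (reaching 9) — 7 moves in all.
Check: all 8 open cells covered.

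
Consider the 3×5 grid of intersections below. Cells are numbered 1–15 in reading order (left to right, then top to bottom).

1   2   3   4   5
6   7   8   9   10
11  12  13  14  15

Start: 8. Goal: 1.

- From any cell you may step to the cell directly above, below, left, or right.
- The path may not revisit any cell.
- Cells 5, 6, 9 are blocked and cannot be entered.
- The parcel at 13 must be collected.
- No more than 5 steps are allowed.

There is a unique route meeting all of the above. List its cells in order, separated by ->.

The 5-move cap with required stops at 13 leaves no slack for detours.
Route from 8: down to 13, left to 12, 2× up (reaching 2), left to 1 — 5 moves in all.
Check: all required cells visited; 5 ≤ 5 moves.

8 -> 13 -> 12 -> 7 -> 2 -> 1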